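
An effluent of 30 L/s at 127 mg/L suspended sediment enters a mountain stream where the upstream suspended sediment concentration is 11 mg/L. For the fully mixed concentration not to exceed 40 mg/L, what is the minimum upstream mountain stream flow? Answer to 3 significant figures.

90.0 L/s

Set C_mix = 40: (Q·11.00 + 30.00·127.0) / (Q + 30.00) = 40
→ Q = 30.00·(127.0 − 40)/(40 − 11.00) = 90.00 L/s.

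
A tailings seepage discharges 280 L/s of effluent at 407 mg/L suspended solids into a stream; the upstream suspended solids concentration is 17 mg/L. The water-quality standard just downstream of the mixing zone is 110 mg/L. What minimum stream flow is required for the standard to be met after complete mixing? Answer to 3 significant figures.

894 L/s

Set C_mix = 110: (Q·17.00 + 280.0·407.0) / (Q + 280.0) = 110
→ Q = 280.0·(407.0 − 110)/(110 − 17.00) = 894.2 L/s.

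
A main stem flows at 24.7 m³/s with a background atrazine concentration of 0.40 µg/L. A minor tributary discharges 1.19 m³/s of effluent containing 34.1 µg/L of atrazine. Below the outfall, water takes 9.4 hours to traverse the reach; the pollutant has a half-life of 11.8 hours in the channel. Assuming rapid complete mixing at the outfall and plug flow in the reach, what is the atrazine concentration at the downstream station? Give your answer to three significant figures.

1.12 µg/L

Flow-weighted average: C = (24.70·0.4000 + 1.190·34.10) / 25.89 = 50.46/25.89 = 1.949 µg/L.
Half-life 11.8 h → k = ln 2 / 11.8 = 0.05874 h⁻¹ = 1.410 d⁻¹.
Applying C = C₀e^(−kt): 1.949 × 0.5757 = 1.122 µg/L.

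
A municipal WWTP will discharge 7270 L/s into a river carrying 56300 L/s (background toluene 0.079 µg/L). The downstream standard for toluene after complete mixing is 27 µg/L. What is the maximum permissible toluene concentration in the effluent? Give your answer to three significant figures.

At the limit, (Qr·Cr + Qe·Cₑ)/(Qr + Qe) = 27:
Cₑ = (63570·27 − 56300·0.07900) / 7270 = 235.5 µg/L.

235 µg/L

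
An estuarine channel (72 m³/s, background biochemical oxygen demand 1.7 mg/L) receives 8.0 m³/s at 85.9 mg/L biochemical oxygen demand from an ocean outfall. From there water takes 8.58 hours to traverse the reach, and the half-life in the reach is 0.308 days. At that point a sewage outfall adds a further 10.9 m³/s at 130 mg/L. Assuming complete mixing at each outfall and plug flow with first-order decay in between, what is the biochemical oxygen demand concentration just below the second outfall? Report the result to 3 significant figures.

Flow-weighted average: C = (72.00·1.700 + 8.000·85.90) / 80.00 = 809.6/80.00 = 10.12 mg/L; combined flow 80.00 m³/s.
Half-life 0.308 d → k = ln 2 / 0.308 = 2.250 d⁻¹.
Applying C = C₀e^(−kt): 10.12 × 0.4473 = 4.527 mg/L.
At the second outfall, C = (80.00·4.527 + 10.90·130.0) / (80.00 + 10.90) = 19.57 mg/L.

19.6 mg/L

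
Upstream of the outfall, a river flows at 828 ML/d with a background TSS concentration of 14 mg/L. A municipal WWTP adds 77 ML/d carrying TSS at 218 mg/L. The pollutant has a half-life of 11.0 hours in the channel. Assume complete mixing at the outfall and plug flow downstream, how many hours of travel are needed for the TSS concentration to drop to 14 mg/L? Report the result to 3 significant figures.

12.8 h

Mixed concentration C = ΣQC/ΣQ = (828.0·14.00 + 77.00·218.0) / 905.0 = 28380/905.0 = 31.36 mg/L.
Half-life 11.0 h → k = ln 2 / 11.0 = 0.06301 h⁻¹ = 1.512 d⁻¹.
31.36·exp(−k·t) = 14 → t = ln(31.36/14)/k = 46070 s = 12.80 h.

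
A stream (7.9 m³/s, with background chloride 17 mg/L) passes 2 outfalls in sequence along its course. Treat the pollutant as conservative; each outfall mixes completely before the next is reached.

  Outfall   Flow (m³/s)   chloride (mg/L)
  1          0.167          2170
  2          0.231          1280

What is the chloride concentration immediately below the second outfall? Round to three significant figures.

Outfall 1: combined Q = 8.067 m³/s; C = (7.900·17.00 + 0.1670·2170)/8.067 = 61.57 mg/L.
Outfall 2: combined Q = 8.298 m³/s; C = (8.067·61.57 + 0.2310·1280)/8.298 = 95.49 mg/L.

95.5 mg/L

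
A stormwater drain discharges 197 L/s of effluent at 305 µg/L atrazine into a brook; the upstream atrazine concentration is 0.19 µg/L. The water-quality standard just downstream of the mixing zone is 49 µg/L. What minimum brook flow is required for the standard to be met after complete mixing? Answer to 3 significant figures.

1030 L/s

Set C_mix = 49: (Q·0.1900 + 197.0·305.0) / (Q + 197.0) = 49
→ Q = 197.0·(305.0 − 49)/(49 − 0.1900) = 1033 L/s.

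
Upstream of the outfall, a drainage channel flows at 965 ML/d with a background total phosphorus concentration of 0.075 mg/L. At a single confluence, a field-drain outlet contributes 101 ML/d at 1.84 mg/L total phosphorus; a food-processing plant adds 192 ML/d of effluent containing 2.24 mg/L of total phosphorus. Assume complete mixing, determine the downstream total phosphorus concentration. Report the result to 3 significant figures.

0.547 mg/L

After mixing, C = (965.0·0.07500 + 101.0·1.840 + 192.0·2.240) / 1258 = 688.3/1258 = 0.5471 mg/L.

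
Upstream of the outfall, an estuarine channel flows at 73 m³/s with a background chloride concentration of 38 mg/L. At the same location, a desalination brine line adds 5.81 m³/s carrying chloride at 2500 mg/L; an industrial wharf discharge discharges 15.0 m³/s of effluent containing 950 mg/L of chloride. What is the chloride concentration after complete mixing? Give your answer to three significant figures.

Flow-weighted average: C = (73.00·38.00 + 5.810·2500 + 15.00·950.0) / 93.81 = 31550/93.81 = 336.3 mg/L.

336 mg/L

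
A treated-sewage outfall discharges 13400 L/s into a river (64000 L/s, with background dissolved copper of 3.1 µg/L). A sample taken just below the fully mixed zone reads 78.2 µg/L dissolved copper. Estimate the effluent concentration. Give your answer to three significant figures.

437 µg/L

Mass balance: 64000·3.100 + 13400·Cₑ = 77400·78.20
→ Cₑ = (77400·78.20 − 64000·3.100) / 13400 = 436.9 µg/L.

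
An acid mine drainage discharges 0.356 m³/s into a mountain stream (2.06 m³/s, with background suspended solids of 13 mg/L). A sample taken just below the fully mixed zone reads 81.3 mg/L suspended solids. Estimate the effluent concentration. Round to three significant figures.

477 mg/L

Mass balance: 2.060·13.00 + 0.3560·Cₑ = 2.416·81.30
→ Cₑ = (2.416·81.30 − 2.060·13.00) / 0.3560 = 476.5 mg/L.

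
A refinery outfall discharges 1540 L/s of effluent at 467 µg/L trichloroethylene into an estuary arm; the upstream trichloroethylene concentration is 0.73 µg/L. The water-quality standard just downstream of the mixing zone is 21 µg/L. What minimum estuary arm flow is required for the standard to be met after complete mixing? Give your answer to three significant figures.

Set C_mix = 21: (Q·0.7300 + 1540·467.0) / (Q + 1540) = 21
→ Q = 1540·(467.0 − 21)/(21 − 0.7300) = 33880 L/s.

33900 L/s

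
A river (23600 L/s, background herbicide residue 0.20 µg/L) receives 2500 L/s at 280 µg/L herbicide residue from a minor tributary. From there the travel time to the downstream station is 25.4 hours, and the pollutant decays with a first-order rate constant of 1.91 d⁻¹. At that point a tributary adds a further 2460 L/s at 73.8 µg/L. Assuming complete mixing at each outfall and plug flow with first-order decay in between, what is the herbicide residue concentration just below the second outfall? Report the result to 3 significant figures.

Conservation of mass: C = (23600·0.2000 + 2500·280.0) / 26100 = 704700/26100 = 27.00 µg/L; combined flow 26100 L/s.
First-order decay: C = 27.00·exp(−k·t) = 27.00·0.1325 = 3.577 µg/L.
At the second outfall, C = (26100·3.577 + 2460·73.80) / (26100 + 2460) = 9.625 µg/L.

9.63 µg/L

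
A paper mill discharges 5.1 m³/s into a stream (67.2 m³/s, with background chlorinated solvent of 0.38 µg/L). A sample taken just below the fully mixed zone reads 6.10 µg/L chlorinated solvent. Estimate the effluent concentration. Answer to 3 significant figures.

Mass balance: 67.20·0.3800 + 5.100·Cₑ = 72.30·6.100
→ Cₑ = (72.30·6.100 − 67.20·0.3800) / 5.100 = 81.47 µg/L.

81.5 µg/L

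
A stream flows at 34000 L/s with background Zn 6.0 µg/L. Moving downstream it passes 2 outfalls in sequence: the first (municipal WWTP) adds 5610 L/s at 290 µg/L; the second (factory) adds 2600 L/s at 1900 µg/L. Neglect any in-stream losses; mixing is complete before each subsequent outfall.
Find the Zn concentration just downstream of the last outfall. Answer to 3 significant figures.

After outfall 1: Q = 34000 + 5610 = 39610 L/s; C = (34000·6.000 + 5610·290.0)/39610 = 46.22 µg/L.
After outfall 2: Q = 39610 + 2600 = 42210 L/s; C = (39610·46.22 + 2600·1900)/42210 = 160.4 µg/L.

160 µg/L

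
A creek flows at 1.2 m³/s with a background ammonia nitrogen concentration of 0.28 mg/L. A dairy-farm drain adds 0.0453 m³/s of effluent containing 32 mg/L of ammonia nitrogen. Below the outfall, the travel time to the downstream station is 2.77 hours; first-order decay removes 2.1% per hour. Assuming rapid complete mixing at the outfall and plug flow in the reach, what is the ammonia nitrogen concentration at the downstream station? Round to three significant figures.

After mixing, C = (1.200·0.2800 + 0.04530·32.00) / 1.245 = 1.786/1.245 = 1.434 mg/L.
2.1%/h lost → k = −ln(1 − 0.021) = 0.02122 h⁻¹.
Decay over the reach: 1.434·exp(−kt) = 1.434·0.9429 = 1.352 mg/L.

1.35 mg/L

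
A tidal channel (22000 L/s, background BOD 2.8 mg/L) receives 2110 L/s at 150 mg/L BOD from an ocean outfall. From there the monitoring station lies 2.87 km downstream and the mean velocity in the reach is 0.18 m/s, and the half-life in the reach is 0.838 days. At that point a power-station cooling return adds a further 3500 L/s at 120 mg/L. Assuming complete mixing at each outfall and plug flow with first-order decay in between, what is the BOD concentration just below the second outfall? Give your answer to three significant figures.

After mixing, C = (22000·2.800 + 2110·150.0) / 24110 = 378100/24110 = 15.68 mg/L; combined flow 24110 L/s.
Travel time t = 2.87·1000 / 0.18 = 15940 s = 4.429 h.
Half-life 0.838 d → k = ln 2 / 0.838 = 0.8271 d⁻¹.
After decay, C = 15.68 × e^(−kt) = 15.68 × 0.8584 = 13.46 mg/L.
Second outfall: C = (24110·13.46 + 3500·120.0)/27610 = 26.97 mg/L.

27.0 mg/L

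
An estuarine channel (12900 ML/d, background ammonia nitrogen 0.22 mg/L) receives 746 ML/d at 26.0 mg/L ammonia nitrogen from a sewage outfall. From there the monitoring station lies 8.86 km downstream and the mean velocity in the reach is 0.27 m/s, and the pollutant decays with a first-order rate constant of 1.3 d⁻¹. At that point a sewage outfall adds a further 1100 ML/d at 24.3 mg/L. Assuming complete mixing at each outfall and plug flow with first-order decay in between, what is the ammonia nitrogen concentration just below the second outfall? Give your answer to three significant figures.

Mixed concentration C = ΣQC/ΣQ = (12900·0.2200 + 746.0·26.00) / 13650 = 22230/13650 = 1.629 mg/L; combined flow 13650 ML/d.
Travel time t = 8.86·1000 / 0.27 = 32810 s = 9.115 h.
Applying C = C₀e^(−kt): 1.629 × 0.6103 = 0.9945 mg/L.
At the second outfall, C = (13650·0.9945 + 1100·24.30) / (13650 + 1100) = 2.733 mg/L.

2.73 mg/L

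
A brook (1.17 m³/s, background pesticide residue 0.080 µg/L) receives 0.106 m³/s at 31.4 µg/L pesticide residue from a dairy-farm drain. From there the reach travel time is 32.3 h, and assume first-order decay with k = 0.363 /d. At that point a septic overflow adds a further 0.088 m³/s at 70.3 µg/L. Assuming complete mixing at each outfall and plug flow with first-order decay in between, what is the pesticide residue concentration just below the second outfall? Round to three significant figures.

Mass balance: C = (1.170·0.08000 + 0.1060·31.40) / 1.276 = 3.422/1.276 = 2.682 µg/L; combined flow 1.276 m³/s.
Applying C = C₀e^(−kt): 2.682 × 0.6135 = 1.645 µg/L.
At the second outfall, C = (1.276·1.645 + 0.08800·70.30) / (1.276 + 0.08800) = 6.075 µg/L.

6.07 µg/L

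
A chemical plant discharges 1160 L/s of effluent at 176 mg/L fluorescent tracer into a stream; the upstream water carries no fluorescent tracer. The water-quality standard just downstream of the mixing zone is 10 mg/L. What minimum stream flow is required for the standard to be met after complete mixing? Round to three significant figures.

19300 L/s

Set C_mix = 10: (Q·0 + 1160·176.0) / (Q + 1160) = 10
→ Q = 1160·(176.0 − 10)/(10 − 0) = 19260 L/s.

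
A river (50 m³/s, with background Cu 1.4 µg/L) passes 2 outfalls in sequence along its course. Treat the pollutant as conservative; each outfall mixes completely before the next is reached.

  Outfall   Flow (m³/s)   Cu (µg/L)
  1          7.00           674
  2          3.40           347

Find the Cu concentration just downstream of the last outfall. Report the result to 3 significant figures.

98.8 µg/L

Outfall 1: combined Q = 57.00 m³/s; C = (50.00·1.400 + 7.000·674.0)/57.00 = 84.00 µg/L.
Outfall 2: combined Q = 60.40 m³/s; C = (57.00·84.00 + 3.400·347.0)/60.40 = 98.80 µg/L.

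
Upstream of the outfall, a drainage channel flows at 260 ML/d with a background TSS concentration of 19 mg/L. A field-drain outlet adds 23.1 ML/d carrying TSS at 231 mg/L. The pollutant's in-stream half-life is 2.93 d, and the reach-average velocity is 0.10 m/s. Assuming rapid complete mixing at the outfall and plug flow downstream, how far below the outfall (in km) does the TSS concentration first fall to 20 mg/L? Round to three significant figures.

21.8 km

Mass balance: C = (260.0·19.00 + 23.10·231.0) / 283.1 = 10280/283.1 = 36.30 mg/L.
Half-life 2.93 d → k = ln 2 / 2.93 = 0.2366 d⁻¹.
Set 36.30·exp(−k·t) = 20 → t = ln(36.30/20)/k = 217700 s = 60.47 h.
Distance = v·t = 0.10·217700 = 21770 m = 21.77 km.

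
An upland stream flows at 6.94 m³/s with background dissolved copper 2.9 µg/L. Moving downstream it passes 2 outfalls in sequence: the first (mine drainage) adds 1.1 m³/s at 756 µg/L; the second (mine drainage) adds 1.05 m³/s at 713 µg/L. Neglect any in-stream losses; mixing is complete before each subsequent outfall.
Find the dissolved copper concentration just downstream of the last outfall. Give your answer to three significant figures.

After outfall 1: Q = 6.940 + 1.100 = 8.040 m³/s; C = (6.940·2.900 + 1.100·756.0)/8.040 = 105.9 µg/L.
After outfall 2: Q = 8.040 + 1.050 = 9.090 m³/s; C = (8.040·105.9 + 1.050·713.0)/9.090 = 176.1 µg/L.

176 µg/L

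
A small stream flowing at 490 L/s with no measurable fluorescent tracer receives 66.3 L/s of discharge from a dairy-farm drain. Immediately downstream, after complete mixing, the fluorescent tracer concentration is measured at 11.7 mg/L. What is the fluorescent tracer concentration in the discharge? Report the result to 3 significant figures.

98.2 mg/L

Mass balance: 490.0·0 + 66.30·Cₑ = 556.3·11.70
→ Cₑ = (556.3·11.70 − 490.0·0) / 66.30 = 98.17 mg/L.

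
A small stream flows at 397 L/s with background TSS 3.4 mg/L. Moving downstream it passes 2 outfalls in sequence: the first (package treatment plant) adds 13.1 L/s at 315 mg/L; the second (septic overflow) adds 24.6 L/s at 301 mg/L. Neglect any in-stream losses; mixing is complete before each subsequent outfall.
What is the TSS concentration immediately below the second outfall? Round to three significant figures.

Below outfall 1: Q → 410.1 L/s, C = (397.0·3.400 + 13.10·315.0)/410.1 = 13.35 mg/L.
Below outfall 2: Q → 434.7 L/s, C = (410.1·13.35 + 24.60·301.0)/434.7 = 29.63 mg/L.

29.6 mg/L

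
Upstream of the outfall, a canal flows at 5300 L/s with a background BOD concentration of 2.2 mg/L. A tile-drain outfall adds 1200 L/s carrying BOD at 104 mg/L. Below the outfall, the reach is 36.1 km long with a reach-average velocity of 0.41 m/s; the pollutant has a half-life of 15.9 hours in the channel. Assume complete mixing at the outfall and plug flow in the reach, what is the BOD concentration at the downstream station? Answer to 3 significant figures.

7.23 mg/L

Mass balance: C = (5300·2.200 + 1200·104.0) / 6500 = 136500/6500 = 20.99 mg/L.
Travel time t = 36.1·1000 / 0.41 = 88050 s = 24.46 h.
Half-life 15.9 h → k = ln 2 / 15.9 = 0.04359 h⁻¹ = 1.046 d⁻¹.
First-order decay: C = 20.99·exp(−k·t) = 20.99·0.3443 = 7.228 mg/L.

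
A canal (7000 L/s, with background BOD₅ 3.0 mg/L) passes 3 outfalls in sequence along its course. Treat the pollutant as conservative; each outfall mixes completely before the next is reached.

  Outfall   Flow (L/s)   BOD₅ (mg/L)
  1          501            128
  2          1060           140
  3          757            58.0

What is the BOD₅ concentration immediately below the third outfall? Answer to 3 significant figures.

29.8 mg/L

Outfall 1: combined Q = 7501 L/s; C = (7000·3.000 + 501.0·128.0)/7501 = 11.35 mg/L.
Outfall 2: combined Q = 8561 L/s; C = (7501·11.35 + 1060·140.0)/8561 = 27.28 mg/L.
Outfall 3: combined Q = 9318 L/s; C = (8561·27.28 + 757.0·58.00)/9318 = 29.77 mg/L.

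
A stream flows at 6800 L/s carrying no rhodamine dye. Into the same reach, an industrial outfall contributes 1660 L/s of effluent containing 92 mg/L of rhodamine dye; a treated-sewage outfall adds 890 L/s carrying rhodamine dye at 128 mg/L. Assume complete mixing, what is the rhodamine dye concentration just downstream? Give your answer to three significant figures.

28.5 mg/L

Conservation of mass: C = (6800·0 + 1660·92.00 + 890.0·128.0) / 9350 = 266600/9350 = 28.52 mg/L.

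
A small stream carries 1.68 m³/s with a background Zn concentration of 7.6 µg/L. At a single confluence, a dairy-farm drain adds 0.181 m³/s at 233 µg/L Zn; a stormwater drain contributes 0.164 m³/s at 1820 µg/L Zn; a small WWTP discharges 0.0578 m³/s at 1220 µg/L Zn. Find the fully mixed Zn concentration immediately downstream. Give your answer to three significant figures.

Flow-weighted average: C = (1.680·7.600 + 0.1810·233.0 + 0.1640·1820 + 0.05780·1220) / 2.083 = 423.9/2.083 = 203.5 µg/L.

204 µg/L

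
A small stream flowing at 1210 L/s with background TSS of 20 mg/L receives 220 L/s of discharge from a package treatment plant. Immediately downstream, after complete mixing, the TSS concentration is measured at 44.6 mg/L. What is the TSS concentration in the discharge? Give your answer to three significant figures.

180 mg/L

Mass balance: 1210·20.00 + 220.0·Cₑ = 1430·44.60
→ Cₑ = (1430·44.60 − 1210·20.00) / 220.0 = 179.9 mg/L.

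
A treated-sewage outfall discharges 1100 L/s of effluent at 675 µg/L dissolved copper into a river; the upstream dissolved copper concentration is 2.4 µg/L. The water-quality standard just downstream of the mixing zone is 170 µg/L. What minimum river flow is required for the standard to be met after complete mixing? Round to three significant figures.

3310 L/s

Set C_mix = 170: (Q·2.400 + 1100·675.0) / (Q + 1100) = 170
→ Q = 1100·(675.0 − 170)/(170 − 2.400) = 3314 L/s.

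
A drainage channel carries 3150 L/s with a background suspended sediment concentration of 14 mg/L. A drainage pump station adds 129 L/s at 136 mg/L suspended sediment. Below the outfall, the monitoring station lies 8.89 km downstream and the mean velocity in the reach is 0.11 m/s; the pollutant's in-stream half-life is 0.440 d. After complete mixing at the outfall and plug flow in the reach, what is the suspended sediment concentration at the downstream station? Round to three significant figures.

4.31 mg/L

Flow-weighted average: C = (3150·14.00 + 129.0·136.0) / 3279 = 61640/3279 = 18.80 mg/L.
Travel time t = 8.89·1000 / 0.11 = 80820 s = 22.45 h.
Half-life 0.440 d → k = ln 2 / 0.440 = 1.575 d⁻¹.
Applying C = C₀e^(−kt): 18.80 × 0.2291 = 4.307 mg/L.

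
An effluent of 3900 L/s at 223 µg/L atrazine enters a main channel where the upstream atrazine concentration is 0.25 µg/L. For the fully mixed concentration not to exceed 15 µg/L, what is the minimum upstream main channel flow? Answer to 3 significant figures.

55000 L/s

Set C_mix = 15: (Q·0.2500 + 3900·223.0) / (Q + 3900) = 15
→ Q = 3900·(223.0 − 15)/(15 − 0.2500) = 55000 L/s.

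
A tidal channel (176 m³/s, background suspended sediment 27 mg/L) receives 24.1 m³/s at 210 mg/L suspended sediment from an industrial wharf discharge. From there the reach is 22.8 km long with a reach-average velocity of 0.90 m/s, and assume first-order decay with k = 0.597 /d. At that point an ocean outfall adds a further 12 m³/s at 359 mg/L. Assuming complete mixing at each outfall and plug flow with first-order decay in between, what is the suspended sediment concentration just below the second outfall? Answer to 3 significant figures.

59.1 mg/L

Flow-weighted average: C = (176.0·27.00 + 24.10·210.0) / 200.1 = 9813/200.1 = 49.04 mg/L; combined flow 200.1 m³/s.
Travel time t = 22.8·1000 / 0.90 = 25330 s = 7.037 h.
First-order decay: C = 49.04·exp(−k·t) = 49.04·0.8394 = 41.17 mg/L.
At the second outfall, C = (200.1·41.17 + 12.00·359.0) / (200.1 + 12.00) = 59.15 mg/L.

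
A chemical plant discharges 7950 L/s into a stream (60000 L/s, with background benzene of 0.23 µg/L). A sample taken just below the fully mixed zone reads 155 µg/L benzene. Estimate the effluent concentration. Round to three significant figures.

1320 µg/L

Mass balance: 60000·0.2300 + 7950·Cₑ = 67950·155.0
→ Cₑ = (67950·155.0 − 60000·0.2300) / 7950 = 1323 µg/L.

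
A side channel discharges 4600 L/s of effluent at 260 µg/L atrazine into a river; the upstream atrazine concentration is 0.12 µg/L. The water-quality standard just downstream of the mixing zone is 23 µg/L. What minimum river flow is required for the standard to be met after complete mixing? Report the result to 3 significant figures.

Set C_mix = 23: (Q·0.1200 + 4600·260.0) / (Q + 4600) = 23
→ Q = 4600·(260.0 − 23)/(23 − 0.1200) = 47650 L/s.

47600 L/s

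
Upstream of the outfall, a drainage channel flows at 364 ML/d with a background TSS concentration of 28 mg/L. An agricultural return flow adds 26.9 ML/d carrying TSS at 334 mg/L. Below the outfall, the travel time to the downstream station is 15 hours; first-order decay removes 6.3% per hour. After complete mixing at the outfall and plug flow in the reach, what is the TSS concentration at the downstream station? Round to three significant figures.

Flow-weighted average: C = (364.0·28.00 + 26.90·334.0) / 390.9 = 19180/390.9 = 49.06 mg/L.
6.3%/h lost → k = −ln(1 − 0.063) = 0.06507 h⁻¹.
Decay over the reach: 49.06·exp(−kt) = 49.06·0.3768 = 18.48 mg/L.

18.5 mg/L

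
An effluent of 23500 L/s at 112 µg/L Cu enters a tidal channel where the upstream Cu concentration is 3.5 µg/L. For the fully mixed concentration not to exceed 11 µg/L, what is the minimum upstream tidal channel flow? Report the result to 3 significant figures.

Set C_mix = 11: (Q·3.500 + 23500·112.0) / (Q + 23500) = 11
→ Q = 23500·(112.0 − 11)/(11 − 3.500) = 316500 L/s.

316000 L/s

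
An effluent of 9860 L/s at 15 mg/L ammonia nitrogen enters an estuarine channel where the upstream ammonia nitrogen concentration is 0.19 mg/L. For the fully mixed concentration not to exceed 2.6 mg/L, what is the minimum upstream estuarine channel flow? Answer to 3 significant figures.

Set C_mix = 2.6: (Q·0.1900 + 9860·15.00) / (Q + 9860) = 2.6
→ Q = 9860·(15.00 − 2.6)/(2.6 − 0.1900) = 50730 L/s.

50700 L/s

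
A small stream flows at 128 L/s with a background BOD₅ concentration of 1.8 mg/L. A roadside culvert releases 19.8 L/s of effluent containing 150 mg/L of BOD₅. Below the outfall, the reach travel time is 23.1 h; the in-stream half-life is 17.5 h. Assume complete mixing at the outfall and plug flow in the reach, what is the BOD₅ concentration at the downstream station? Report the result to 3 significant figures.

After mixing, C = (128.0·1.800 + 19.80·150.0) / 147.8 = 3200/147.8 = 21.65 mg/L.
Half-life 17.5 h → k = ln 2 / 17.5 = 0.03961 h⁻¹ = 0.9506 d⁻¹.
Decay over the reach: 21.65·exp(−kt) = 21.65·0.4005 = 8.673 mg/L.

8.67 mg/L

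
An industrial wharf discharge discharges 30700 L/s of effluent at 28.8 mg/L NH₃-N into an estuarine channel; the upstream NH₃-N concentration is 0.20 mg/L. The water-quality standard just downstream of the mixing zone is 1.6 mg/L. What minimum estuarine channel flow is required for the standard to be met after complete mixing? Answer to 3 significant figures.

Set C_mix = 1.6: (Q·0.2000 + 30700·28.80) / (Q + 30700) = 1.6
→ Q = 30700·(28.80 − 1.6)/(1.6 − 0.2000) = 596500 L/s.

596000 L/s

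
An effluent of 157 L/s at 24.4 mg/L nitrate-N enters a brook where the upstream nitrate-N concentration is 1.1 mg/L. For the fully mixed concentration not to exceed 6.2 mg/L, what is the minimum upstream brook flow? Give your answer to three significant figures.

Set C_mix = 6.2: (Q·1.100 + 157.0·24.40) / (Q + 157.0) = 6.2
→ Q = 157.0·(24.40 − 6.2)/(6.2 − 1.100) = 560.3 L/s.

560 L/s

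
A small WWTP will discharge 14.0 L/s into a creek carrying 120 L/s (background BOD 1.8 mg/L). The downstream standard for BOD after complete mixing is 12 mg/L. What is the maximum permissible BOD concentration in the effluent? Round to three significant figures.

99.4 mg/L

At the limit, (Qr·Cr + Qe·Cₑ)/(Qr + Qe) = 12:
Cₑ = (134.0·12 − 120.0·1.800) / 14.00 = 99.43 mg/L.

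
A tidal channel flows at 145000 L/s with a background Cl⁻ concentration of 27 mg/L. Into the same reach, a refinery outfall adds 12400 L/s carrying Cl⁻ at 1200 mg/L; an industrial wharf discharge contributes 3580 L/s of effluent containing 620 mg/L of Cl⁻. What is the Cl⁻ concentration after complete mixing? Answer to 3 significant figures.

Mass balance: C = (145000·27.00 + 12400·1200 + 3580·620.0) / 161000 = 21010000/161000 = 130.5 mg/L.

131 mg/L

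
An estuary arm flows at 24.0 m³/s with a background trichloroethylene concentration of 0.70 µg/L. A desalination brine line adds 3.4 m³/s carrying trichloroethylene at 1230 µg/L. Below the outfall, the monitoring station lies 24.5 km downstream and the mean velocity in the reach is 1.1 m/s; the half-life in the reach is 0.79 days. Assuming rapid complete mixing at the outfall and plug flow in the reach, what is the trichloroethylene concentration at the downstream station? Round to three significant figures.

122 µg/L

Mass balance: C = (24.00·0.7000 + 3.400·1230) / 27.40 = 4199/27.40 = 153.2 µg/L.
Travel time t = 24.5·1000 / 1.1 = 22270 s = 6.187 h.
Half-life 0.79 d → k = ln 2 / 0.79 = 0.8774 d⁻¹.
First-order decay: C = 153.2·exp(−k·t) = 153.2·0.7976 = 122.2 µg/L.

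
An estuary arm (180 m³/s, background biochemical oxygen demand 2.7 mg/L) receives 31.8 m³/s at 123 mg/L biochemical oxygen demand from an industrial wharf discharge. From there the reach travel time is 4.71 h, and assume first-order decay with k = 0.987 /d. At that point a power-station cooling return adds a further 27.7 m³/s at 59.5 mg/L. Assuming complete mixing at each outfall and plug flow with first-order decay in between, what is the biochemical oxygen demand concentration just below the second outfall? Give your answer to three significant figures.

22.0 mg/L

Conservation of mass: C = (180.0·2.700 + 31.80·123.0) / 211.8 = 4397/211.8 = 20.76 mg/L; combined flow 211.8 m³/s.
First-order decay: C = 20.76·exp(−k·t) = 20.76·0.8239 = 17.11 mg/L.
At the second outfall, C = (211.8·17.11 + 27.70·59.50) / (211.8 + 27.70) = 22.01 mg/L.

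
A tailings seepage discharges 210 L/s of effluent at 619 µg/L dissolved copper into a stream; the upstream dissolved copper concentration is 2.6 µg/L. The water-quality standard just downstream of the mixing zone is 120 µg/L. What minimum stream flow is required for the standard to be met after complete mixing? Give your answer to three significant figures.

893 L/s

Set C_mix = 120: (Q·2.600 + 210.0·619.0) / (Q + 210.0) = 120
→ Q = 210.0·(619.0 − 120)/(120 − 2.600) = 892.6 L/s.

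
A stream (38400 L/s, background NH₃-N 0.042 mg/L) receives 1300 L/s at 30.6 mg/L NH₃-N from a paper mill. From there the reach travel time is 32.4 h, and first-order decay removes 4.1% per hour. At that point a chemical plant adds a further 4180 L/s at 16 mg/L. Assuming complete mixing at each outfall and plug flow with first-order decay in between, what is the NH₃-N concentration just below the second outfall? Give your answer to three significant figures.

1.77 mg/L

Conservation of mass: C = (38400·0.04200 + 1300·30.60) / 39700 = 41390/39700 = 1.043 mg/L; combined flow 39700 L/s.
4.1%/h lost → k = −ln(1 − 0.041) = 0.04186 h⁻¹.
Applying C = C₀e^(−kt): 1.043 × 0.2576 = 0.2686 mg/L.
Second outfall: C = (39700·0.2686 + 4180·16.00)/43880 = 1.767 mg/L.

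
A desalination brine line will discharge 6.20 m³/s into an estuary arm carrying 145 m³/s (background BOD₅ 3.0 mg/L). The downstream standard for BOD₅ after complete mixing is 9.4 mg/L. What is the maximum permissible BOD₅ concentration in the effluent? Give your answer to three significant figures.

At the limit, (Qr·Cr + Qe·Cₑ)/(Qr + Qe) = 9.4:
Cₑ = (151.2·9.4 − 145.0·3.000) / 6.200 = 159.1 mg/L.

159 mg/L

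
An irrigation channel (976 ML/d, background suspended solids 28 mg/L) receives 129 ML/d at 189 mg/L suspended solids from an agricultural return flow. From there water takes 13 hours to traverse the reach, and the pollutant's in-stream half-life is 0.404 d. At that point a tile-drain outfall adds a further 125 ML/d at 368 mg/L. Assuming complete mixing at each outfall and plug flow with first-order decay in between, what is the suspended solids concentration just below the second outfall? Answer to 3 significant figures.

Mixed concentration C = ΣQC/ΣQ = (976.0·28.00 + 129.0·189.0) / 1105 = 51710/1105 = 46.80 mg/L; combined flow 1105 ML/d.
Half-life 0.404 d → k = ln 2 / 0.404 = 1.716 d⁻¹.
Decay over the reach: 46.80·exp(−kt) = 46.80·0.3948 = 18.48 mg/L.
At the second outfall, C = (1105·18.48 + 125.0·368.0) / (1105 + 125.0) = 54.00 mg/L.

54.0 mg/L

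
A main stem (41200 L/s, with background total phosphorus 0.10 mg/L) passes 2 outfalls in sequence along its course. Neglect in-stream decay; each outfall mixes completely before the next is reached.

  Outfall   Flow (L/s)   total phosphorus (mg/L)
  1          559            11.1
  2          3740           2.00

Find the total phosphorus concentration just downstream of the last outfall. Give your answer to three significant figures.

0.391 mg/L

Below outfall 1: Q → 41760 L/s, C = (41200·0.1000 + 559.0·11.10)/41760 = 0.2472 mg/L.
Below outfall 2: Q → 45500 L/s, C = (41760·0.2472 + 3740·2.000)/45500 = 0.3913 mg/L.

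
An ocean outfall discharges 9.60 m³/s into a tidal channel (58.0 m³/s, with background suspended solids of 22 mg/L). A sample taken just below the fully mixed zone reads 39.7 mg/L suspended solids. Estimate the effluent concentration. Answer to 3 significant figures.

147 mg/L

Mass balance: 58.00·22.00 + 9.600·Cₑ = 67.60·39.70
→ Cₑ = (67.60·39.70 − 58.00·22.00) / 9.600 = 146.6 mg/L.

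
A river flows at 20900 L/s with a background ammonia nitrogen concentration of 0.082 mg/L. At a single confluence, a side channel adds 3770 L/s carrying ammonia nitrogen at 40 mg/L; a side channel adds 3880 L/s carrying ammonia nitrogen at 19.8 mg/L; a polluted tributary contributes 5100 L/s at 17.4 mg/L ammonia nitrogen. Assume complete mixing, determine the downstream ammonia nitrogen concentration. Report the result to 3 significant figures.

Mixed concentration C = ΣQC/ΣQ = (20900·0.08200 + 3770·40.00 + 3880·19.80 + 5100·17.40) / 33650 = 318100/33650 = 9.453 mg/L.

9.45 mg/L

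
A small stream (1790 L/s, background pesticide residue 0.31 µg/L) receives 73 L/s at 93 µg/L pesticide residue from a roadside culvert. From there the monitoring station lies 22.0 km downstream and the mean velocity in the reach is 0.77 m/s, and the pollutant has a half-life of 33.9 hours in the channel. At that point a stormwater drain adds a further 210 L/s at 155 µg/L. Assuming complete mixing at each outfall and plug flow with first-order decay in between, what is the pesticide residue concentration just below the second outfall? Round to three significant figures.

18.7 µg/L

Conservation of mass: C = (1790·0.3100 + 73.00·93.00) / 1863 = 7344/1863 = 3.942 µg/L; combined flow 1863 L/s.
Travel time t = 22.0·1000 / 0.77 = 28570 s = 7.937 h.
Half-life 33.9 h → k = ln 2 / 33.9 = 0.02045 h⁻¹ = 0.4907 d⁻¹.
First-order decay: C = 3.942·exp(−k·t) = 3.942·0.8502 = 3.351 µg/L.
Second outfall: C = (1863·3.351 + 210.0·155.0)/2073 = 18.71 µg/L.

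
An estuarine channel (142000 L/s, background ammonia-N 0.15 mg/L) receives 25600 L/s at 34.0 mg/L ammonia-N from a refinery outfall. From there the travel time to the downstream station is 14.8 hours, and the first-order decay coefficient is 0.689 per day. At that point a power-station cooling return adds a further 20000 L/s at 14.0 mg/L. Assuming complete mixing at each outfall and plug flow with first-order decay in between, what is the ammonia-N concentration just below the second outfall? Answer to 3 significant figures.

After mixing, C = (142000·0.1500 + 25600·34.00) / 167600 = 891700/167600 = 5.320 mg/L; combined flow 167600 L/s.
First-order decay: C = 5.320·exp(−k·t) = 5.320·0.6538 = 3.479 mg/L.
Second outfall: C = (167600·3.479 + 20000·14.00)/187600 = 4.600 mg/L.

4.60 mg/L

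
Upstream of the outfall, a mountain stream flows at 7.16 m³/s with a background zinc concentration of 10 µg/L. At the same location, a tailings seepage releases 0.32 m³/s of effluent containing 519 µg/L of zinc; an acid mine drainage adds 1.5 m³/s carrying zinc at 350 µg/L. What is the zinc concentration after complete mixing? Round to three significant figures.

84.9 µg/L

After mixing, C = (7.160·10.00 + 0.3200·519.0 + 1.500·350.0) / 8.980 = 762.7/8.980 = 84.93 µg/L.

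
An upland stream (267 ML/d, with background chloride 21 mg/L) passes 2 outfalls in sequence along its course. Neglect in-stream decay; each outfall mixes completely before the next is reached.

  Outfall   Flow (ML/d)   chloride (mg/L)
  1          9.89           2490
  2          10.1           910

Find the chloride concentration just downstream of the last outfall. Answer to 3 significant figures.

137 mg/L

After outfall 1: Q = 267.0 + 9.890 = 276.9 ML/d; C = (267.0·21.00 + 9.890·2490)/276.9 = 109.2 mg/L.
After outfall 2: Q = 276.9 + 10.10 = 287.0 ML/d; C = (276.9·109.2 + 10.10·910.0)/287.0 = 137.4 mg/L.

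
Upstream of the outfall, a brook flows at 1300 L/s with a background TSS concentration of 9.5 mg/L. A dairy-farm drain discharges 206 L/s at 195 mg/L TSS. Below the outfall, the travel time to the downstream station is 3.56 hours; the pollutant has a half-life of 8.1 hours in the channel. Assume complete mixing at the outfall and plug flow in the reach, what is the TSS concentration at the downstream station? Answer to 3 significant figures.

Conservation of mass: C = (1300·9.500 + 206.0·195.0) / 1506 = 52520/1506 = 34.87 mg/L.
Half-life 8.1 h → k = ln 2 / 8.1 = 0.08557 h⁻¹ = 2.054 d⁻¹.
After decay, C = 34.87 × e^(−kt) = 34.87 × 0.7374 = 25.72 mg/L.

25.7 mg/L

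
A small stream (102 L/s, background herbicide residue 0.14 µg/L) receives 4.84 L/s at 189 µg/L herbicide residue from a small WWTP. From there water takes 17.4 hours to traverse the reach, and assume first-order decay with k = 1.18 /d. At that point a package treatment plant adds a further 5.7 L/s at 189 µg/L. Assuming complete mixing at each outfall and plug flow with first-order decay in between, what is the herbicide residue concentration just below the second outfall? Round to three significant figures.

13.1 µg/L

Flow-weighted average: C = (102.0·0.1400 + 4.840·189.0) / 106.8 = 929.0/106.8 = 8.696 µg/L; combined flow 106.8 L/s.
Applying C = C₀e^(−kt): 8.696 × 0.4251 = 3.696 µg/L.
Second outfall: C = (106.8·3.696 + 5.700·189.0)/112.5 = 13.08 µg/L.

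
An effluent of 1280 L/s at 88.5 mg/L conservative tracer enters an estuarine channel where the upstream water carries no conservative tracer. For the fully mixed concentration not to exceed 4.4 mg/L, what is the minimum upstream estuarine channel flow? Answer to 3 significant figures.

24500 L/s

Set C_mix = 4.4: (Q·0 + 1280·88.50) / (Q + 1280) = 4.4
→ Q = 1280·(88.50 − 4.4)/(4.4 − 0) = 24470 L/s.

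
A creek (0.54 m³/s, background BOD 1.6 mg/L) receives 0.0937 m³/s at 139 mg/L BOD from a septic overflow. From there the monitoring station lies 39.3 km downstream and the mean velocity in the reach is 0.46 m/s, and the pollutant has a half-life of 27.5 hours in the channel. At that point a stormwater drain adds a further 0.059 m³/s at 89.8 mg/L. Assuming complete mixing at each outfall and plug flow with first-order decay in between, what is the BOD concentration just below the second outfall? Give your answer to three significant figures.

18.7 mg/L

Conservation of mass: C = (0.5400·1.600 + 0.09370·139.0) / 0.6337 = 13.89/0.6337 = 21.92 mg/L; combined flow 0.6337 m³/s.
Travel time t = 39.3·1000 / 0.46 = 85430 s = 23.73 h.
Half-life 27.5 h → k = ln 2 / 27.5 = 0.02521 h⁻¹ = 0.6049 d⁻¹.
Decay over the reach: 21.92·exp(−kt) = 21.92·0.5498 = 12.05 mg/L.
At the second outfall, C = (0.6337·12.05 + 0.05900·89.80) / (0.6337 + 0.05900) = 18.67 mg/L.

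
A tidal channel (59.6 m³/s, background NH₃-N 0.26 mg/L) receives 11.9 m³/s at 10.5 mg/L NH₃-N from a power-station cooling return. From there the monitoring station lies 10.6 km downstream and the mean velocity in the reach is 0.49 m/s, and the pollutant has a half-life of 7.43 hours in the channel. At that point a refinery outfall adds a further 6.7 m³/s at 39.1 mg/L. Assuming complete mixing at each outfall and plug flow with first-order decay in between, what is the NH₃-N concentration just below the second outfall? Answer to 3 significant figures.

Mass balance: C = (59.60·0.2600 + 11.90·10.50) / 71.50 = 140.4/71.50 = 1.964 mg/L; combined flow 71.50 m³/s.
Travel time t = 10.6·1000 / 0.49 = 21630 s = 6.009 h.
Half-life 7.43 h → k = ln 2 / 7.43 = 0.09329 h⁻¹ = 2.239 d⁻¹.
Applying C = C₀e^(−kt): 1.964 × 0.5709 = 1.121 mg/L.
Second outfall: C = (71.50·1.121 + 6.700·39.10)/78.20 = 4.375 mg/L.

4.38 mg/L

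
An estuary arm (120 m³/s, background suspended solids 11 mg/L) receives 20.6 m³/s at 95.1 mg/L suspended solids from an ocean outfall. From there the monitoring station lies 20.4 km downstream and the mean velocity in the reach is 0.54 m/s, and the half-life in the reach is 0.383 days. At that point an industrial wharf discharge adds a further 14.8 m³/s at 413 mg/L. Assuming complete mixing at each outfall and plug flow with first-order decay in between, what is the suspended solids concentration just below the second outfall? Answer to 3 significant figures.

Mixed concentration C = ΣQC/ΣQ = (120.0·11.00 + 20.60·95.10) / 140.6 = 3279/140.6 = 23.32 mg/L; combined flow 140.6 m³/s.
Travel time t = 20.4·1000 / 0.54 = 37780 s = 10.49 h.
Half-life 0.383 d → k = ln 2 / 0.383 = 1.810 d⁻¹.
After decay, C = 23.32 × e^(−kt) = 23.32 × 0.4532 = 10.57 mg/L.
Second outfall: C = (140.6·10.57 + 14.80·413.0)/155.4 = 48.90 mg/L.

48.9 mg/L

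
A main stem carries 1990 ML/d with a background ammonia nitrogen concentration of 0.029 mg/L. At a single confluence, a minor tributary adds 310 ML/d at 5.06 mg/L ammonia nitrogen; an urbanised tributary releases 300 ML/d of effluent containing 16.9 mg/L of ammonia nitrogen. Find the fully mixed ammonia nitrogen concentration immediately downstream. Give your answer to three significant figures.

Conservation of mass: C = (1990·0.02900 + 310.0·5.060 + 300.0·16.90) / 2600 = 6696/2600 = 2.576 mg/L.

2.58 mg/L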